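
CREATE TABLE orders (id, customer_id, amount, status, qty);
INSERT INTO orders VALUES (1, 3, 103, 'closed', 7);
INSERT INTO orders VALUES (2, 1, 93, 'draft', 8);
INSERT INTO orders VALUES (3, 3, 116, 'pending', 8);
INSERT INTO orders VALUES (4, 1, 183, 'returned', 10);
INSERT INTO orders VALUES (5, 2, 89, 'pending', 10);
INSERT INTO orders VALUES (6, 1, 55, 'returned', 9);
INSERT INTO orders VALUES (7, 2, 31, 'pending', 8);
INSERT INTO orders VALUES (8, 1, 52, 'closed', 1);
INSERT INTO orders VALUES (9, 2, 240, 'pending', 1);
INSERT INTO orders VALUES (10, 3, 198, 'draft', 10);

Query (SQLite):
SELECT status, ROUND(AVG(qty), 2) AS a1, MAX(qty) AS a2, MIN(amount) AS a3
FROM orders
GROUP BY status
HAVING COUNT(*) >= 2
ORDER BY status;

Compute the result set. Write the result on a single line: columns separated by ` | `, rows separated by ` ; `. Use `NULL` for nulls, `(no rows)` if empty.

closed | 4 | 7 | 52 ; draft | 9 | 10 | 93 ; pending | 6.75 | 10 | 31 ; returned | 9.5 | 10 | 55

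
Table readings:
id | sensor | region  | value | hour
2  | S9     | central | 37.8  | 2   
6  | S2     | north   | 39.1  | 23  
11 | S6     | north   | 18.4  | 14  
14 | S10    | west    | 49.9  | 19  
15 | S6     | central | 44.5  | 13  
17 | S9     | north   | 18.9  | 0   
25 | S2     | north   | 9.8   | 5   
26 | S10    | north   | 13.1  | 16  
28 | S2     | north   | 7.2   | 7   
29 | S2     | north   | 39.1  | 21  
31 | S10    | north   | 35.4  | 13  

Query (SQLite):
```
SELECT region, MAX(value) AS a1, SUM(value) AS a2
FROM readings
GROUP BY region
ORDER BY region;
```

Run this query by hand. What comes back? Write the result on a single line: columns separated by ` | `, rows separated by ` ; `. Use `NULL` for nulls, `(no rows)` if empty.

central | 44.5 | 82.3 ; north | 39.1 | 181 ; west | 49.9 | 49.9

Group readings by region.
Per group compute: MAX(value), SUM(value).
  central: ids {2, 15} → MAX(value)=44.5, SUM(value)=82.3
  north: ids {6, 11, 17, 25, 26, 28, 29, 31} → MAX(value)=39.1, SUM(value)=181
  west: ids {14} → MAX(value)=49.9, SUM(value)=49.9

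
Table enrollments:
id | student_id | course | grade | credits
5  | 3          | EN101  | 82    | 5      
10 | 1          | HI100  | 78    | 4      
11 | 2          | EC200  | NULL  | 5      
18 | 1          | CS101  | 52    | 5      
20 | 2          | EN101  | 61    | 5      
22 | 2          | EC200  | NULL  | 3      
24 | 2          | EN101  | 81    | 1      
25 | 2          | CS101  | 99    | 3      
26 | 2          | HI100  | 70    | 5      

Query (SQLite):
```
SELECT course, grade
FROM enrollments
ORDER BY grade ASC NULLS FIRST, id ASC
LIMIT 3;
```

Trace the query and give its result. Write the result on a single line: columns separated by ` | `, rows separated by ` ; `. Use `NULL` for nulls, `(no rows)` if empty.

EC200 | NULL ; EC200 | NULL ; CS101 | 52

Sort by grade asc, tiebreak id asc: (NULL, id=11), (NULL, id=22), (52, id=18), (61, id=20), (70, id=26), (78, id=10) …. Take first 3.
NULLS FIRST: NULL grade rows go before all non-NULL rows (among themselves ordered by id asc).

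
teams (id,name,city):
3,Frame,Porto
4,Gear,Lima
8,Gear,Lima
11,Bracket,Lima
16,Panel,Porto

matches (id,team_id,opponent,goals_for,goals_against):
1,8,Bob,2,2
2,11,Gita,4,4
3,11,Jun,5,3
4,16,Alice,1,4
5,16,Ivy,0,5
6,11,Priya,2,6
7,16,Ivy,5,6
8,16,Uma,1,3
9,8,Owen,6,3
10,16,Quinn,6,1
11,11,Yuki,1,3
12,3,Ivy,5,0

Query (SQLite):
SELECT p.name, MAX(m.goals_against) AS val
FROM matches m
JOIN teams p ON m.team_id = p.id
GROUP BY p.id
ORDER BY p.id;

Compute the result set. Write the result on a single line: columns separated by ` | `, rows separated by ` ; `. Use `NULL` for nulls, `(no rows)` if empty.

Join each matches row to its teams via team_id.
Group joined rows by teams.id; compute MAX(m.goals_against) per group.
  3: ids {12} → MAX(m.goals_against)=0
  8: ids {1, 9} → MAX(m.goals_against)=3
  11: ids {2, 3, 6, 11} → MAX(m.goals_against)=6
  16: ids {4, 5, 7, 8, 10} → MAX(m.goals_against)=6

Frame | 0 ; Gear | 3 ; Bracket | 6 ; Panel | 6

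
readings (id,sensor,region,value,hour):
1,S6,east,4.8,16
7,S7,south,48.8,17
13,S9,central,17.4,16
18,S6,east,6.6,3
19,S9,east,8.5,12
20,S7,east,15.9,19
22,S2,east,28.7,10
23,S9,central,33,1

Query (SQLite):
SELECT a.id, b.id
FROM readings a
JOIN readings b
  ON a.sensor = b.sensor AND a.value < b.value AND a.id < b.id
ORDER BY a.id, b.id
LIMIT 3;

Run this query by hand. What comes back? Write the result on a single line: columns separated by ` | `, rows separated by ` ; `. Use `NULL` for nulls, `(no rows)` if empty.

1 | 18 ; 13 | 23 ; 19 | 23

Pairs (a,b) with same sensor, a.value < b.value, a.id < b.id.
sensor groups: S2:{22} S6:{1,18} S7:{7,20} S9:{13,19,23}
Ordered by (a.id, b.id); first 3.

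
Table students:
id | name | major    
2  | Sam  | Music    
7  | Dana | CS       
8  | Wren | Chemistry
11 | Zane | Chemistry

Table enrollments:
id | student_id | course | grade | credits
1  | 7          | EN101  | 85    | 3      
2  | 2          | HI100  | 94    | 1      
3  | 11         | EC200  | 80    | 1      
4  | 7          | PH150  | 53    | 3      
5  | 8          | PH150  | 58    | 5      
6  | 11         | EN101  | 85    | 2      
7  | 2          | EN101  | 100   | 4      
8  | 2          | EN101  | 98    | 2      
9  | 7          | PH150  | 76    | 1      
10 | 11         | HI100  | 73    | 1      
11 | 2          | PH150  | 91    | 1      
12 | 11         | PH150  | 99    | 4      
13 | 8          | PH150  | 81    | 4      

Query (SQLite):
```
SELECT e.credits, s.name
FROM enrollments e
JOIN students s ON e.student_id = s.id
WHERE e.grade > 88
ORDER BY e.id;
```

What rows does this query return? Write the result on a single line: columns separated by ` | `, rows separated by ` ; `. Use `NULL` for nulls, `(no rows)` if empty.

1 | Sam ; 4 | Sam ; 2 | Sam ; 1 | Sam ; 4 | Zane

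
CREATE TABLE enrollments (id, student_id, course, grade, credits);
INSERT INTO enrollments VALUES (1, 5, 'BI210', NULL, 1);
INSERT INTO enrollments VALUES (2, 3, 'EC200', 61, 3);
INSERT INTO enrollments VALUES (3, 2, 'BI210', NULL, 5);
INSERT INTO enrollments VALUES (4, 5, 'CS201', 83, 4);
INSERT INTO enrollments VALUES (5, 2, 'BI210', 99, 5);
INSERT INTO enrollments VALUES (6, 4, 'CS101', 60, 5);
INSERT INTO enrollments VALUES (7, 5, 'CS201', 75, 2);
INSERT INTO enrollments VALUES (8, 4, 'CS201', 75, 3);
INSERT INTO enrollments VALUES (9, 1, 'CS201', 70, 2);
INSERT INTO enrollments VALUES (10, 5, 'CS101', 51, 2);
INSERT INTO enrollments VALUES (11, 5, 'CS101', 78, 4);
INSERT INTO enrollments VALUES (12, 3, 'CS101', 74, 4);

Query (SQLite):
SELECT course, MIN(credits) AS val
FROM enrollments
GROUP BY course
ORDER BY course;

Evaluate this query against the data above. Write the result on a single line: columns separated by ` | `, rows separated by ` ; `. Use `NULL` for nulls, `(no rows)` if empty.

Partition enrollments by course; compute MIN(credits) within each group.
  BI210: ids {1, 3, 5} → MIN(credits)=1
  CS101: ids {6, 10, 11, 12} → MIN(credits)=2
  CS201: ids {4, 7, 8, 9} → MIN(credits)=2
  EC200: ids {2} → MIN(credits)=3

BI210 | 1 ; CS101 | 2 ; CS201 | 2 ; EC200 | 3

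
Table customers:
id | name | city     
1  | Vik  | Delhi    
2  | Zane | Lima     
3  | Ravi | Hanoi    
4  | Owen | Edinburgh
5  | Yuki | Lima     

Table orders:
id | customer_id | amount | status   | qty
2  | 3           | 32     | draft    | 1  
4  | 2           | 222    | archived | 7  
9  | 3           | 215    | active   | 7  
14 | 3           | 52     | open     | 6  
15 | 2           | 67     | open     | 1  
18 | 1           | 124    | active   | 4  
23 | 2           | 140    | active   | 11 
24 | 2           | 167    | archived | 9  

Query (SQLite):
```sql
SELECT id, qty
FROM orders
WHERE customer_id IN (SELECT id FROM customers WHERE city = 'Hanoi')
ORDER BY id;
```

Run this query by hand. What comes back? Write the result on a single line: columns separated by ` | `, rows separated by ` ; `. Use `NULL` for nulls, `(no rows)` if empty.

2 | 1 ; 9 | 7 ; 14 | 6

Inner query: customers.id where city = 'Hanoi'.
Outer: keep orders rows whose customer_id is in that set.
Inner query → {3}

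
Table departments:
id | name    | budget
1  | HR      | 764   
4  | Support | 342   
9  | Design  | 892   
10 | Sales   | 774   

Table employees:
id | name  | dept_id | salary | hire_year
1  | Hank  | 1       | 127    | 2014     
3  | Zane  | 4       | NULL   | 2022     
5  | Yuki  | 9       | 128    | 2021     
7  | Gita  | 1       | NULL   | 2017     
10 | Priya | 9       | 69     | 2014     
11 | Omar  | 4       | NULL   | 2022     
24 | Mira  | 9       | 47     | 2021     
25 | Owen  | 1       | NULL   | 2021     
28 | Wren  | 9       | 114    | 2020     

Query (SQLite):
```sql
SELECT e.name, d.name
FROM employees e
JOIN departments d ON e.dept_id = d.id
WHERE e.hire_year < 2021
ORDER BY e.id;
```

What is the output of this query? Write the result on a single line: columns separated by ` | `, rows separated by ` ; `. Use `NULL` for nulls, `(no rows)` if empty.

Each employees row matches the departments row where dept_id = departments.id.
Then keep rows with e.hire_year < 2021.

Hank | HR ; Gita | HR ; Priya | Design ; Wren | Design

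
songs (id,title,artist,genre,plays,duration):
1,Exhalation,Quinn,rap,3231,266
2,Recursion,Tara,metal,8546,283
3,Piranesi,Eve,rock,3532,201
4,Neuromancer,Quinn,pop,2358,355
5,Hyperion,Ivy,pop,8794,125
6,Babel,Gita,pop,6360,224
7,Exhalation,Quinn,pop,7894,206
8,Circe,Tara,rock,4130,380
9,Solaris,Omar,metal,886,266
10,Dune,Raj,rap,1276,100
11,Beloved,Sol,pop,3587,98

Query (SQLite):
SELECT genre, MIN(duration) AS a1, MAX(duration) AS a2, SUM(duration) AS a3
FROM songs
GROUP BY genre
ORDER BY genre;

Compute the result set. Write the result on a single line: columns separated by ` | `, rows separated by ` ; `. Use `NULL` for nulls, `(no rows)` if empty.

metal | 266 | 283 | 549 ; pop | 98 | 355 | 1008 ; rap | 100 | 266 | 366 ; rock | 201 | 380 | 581

Group songs by genre.
Per group compute: MIN(duration), MAX(duration), SUM(duration).
  metal: ids {2, 9} → MIN(duration)=266, MAX(duration)=283, SUM(duration)=549
  pop: ids {4, 5, 6, 7, 11} → MIN(duration)=98, MAX(duration)=355, SUM(duration)=1008
  rap: ids {1, 10} → MIN(duration)=100, MAX(duration)=266, SUM(duration)=366
  rock: ids {3, 8} → MIN(duration)=201, MAX(duration)=380, SUM(duration)=581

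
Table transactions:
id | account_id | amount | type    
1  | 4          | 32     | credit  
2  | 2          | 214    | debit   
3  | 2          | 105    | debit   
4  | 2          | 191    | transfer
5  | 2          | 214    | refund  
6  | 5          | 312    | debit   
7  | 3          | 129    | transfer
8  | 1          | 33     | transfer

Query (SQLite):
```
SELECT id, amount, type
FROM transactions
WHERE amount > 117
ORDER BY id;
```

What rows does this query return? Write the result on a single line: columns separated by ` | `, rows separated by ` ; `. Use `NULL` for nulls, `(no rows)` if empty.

amount > 117: ids {2, 4, 5, 6, 7}

2 | 214 | debit ; 4 | 191 | transfer ; 5 | 214 | refund ; 6 | 312 | debit ; 7 | 129 | transfer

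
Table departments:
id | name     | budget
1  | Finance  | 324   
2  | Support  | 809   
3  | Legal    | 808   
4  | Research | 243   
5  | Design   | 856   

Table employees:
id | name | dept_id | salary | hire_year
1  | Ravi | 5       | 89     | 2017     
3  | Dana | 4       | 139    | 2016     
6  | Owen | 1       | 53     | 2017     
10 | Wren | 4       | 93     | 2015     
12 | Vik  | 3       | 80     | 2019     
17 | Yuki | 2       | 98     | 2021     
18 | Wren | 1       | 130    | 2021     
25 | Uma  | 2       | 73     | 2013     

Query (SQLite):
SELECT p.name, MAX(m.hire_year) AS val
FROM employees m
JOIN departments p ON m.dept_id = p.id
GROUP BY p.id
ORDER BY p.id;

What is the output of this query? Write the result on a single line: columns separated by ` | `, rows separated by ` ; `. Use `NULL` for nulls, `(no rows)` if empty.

Finance | 2021 ; Support | 2021 ; Legal | 2019 ; Research | 2016 ; Design | 2017

Join each employees row to its departments via dept_id.
Group joined rows by departments.id; compute MAX(m.hire_year) per group.
  1: ids {6, 18} → MAX(m.hire_year)=2021
  2: ids {17, 25} → MAX(m.hire_year)=2021
  3: ids {12} → MAX(m.hire_year)=2019
  4: ids {3, 10} → MAX(m.hire_year)=2016
  5: ids {1} → MAX(m.hire_year)=2017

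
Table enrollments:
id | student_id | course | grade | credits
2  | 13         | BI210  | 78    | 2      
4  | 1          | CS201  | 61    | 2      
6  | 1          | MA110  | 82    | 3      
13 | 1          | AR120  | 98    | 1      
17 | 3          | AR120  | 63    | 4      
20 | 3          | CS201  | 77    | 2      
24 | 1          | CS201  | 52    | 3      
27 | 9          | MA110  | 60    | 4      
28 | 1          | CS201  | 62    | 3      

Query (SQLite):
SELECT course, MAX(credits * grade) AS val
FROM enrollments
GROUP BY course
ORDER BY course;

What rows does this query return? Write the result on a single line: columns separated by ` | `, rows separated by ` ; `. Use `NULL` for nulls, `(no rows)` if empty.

AR120 | 252 ; BI210 | 156 ; CS201 | 186 ; MA110 | 246

For each row compute credits * grade.
Group by course; take MAX of the expression per group.
  AR120: ids {13, 17} → MAX(credits * grade)=252
  BI210: ids {2} → MAX(credits * grade)=156
  CS201: ids {4, 20, 24, 28} → MAX(credits * grade)=186
  MA110: ids {6, 27} → MAX(credits * grade)=246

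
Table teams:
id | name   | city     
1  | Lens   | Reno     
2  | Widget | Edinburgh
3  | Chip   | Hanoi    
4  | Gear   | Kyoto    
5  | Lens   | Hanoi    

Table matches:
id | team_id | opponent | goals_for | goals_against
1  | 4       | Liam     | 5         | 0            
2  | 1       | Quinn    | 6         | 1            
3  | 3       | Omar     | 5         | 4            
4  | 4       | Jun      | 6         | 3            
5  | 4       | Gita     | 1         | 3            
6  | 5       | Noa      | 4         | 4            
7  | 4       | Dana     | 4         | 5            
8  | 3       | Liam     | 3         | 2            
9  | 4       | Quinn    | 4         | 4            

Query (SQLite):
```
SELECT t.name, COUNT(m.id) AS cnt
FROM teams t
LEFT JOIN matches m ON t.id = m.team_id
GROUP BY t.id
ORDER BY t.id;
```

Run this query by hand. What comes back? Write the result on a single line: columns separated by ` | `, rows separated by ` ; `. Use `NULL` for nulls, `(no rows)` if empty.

Lens | 1 ; Widget | 0 ; Chip | 2 ; Gear | 5 ; Lens | 1

LEFT JOIN keeps every teams row; unmatched ones get NULL for matches columns.
Group by teams.id and compute COUNT(m.id). COUNT(col) of an all-NULL group is 0.
  1: ids {2} → COUNT(m.id)=1
  2: ids {—} → COUNT(m.id)=0
  3: ids {3, 8} → COUNT(m.id)=2
  4: ids {1, 4, 5, 7, 9} → COUNT(m.id)=5
  5: ids {6} → COUNT(m.id)=1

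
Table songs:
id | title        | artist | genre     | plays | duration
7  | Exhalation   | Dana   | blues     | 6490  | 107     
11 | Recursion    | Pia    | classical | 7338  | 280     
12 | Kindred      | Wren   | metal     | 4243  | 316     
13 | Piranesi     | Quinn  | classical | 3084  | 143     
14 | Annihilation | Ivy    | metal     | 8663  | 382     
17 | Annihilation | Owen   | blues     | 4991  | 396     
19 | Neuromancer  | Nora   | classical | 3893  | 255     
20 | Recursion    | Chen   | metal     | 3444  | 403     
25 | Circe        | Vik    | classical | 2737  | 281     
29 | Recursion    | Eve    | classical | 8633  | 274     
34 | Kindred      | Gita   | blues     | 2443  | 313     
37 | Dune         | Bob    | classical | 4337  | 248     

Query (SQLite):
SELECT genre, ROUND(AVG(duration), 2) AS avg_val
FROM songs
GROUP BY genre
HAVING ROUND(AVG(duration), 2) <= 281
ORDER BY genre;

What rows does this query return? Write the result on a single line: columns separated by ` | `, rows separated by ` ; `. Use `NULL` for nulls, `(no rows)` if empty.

Partition songs by genre; compute ROUND(AVG(duration), 2) within each group.
HAVING: keep groups where ROUND(AVG(duration), 2) <= 281.
  blues: ids {7, 17, 34} → ROUND(AVG(duration), 2)=272
  classical: ids {11, 13, 19, 25, 29, 37} → ROUND(AVG(duration), 2)=246.83
  metal: ids {12, 14, 20} → ROUND(AVG(duration), 2)=367

blues | 272 ; classical | 246.83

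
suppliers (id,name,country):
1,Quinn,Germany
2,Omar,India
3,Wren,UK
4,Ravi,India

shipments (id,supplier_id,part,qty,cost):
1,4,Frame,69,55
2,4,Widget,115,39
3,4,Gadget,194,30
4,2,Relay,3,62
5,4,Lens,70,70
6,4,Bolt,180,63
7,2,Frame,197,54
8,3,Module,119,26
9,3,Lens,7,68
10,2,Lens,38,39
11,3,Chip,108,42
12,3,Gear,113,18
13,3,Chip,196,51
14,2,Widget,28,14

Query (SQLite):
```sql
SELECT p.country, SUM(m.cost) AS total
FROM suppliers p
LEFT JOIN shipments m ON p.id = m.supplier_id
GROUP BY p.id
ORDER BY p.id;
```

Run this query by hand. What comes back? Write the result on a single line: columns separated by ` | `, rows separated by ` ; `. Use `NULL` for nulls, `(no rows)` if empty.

LEFT JOIN keeps every suppliers row; unmatched ones get NULL for shipments columns.
Group by suppliers.id and compute SUM(m.cost). SUM over an all-NULL group is NULL.
  1: ids {—} → SUM(m.cost)=NULL
  2: ids {4, 7, 10, 14} → SUM(m.cost)=169
  3: ids {8, 9, 11, 12, 13} → SUM(m.cost)=205
  4: ids {1, 2, 3, 5, 6} → SUM(m.cost)=257

Germany | NULL ; India | 169 ; UK | 205 ; India | 257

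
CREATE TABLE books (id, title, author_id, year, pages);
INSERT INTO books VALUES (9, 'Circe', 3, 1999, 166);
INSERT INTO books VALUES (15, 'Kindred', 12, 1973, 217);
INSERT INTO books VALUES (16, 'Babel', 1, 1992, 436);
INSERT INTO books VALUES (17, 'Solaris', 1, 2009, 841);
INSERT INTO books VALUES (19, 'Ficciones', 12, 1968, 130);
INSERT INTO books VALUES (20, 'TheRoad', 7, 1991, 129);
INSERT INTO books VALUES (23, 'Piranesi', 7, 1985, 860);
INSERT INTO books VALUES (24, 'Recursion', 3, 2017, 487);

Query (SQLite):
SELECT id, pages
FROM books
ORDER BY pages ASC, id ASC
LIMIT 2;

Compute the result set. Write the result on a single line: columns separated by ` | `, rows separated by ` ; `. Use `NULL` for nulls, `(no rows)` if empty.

20 | 129 ; 19 | 130

Sort by pages asc, tiebreak id asc: (129, id=20), (130, id=19), (166, id=9), (217, id=15), (436, id=16) …. Take first 2.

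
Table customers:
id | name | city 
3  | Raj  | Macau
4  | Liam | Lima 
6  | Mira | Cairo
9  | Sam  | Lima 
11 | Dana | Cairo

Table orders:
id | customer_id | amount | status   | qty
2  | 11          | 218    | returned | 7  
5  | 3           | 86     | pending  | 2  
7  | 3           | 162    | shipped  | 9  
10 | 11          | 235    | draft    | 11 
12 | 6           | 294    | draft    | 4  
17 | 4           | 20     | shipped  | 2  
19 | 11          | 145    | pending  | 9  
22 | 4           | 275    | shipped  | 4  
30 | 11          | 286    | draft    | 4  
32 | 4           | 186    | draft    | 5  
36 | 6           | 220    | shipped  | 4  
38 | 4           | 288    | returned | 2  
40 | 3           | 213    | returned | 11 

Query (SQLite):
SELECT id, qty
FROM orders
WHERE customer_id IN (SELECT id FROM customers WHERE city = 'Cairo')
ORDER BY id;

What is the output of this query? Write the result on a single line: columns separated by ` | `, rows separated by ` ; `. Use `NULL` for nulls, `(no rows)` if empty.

2 | 7 ; 10 | 11 ; 12 | 4 ; 19 | 9 ; 30 | 4 ; 36 | 4

Inner query: customers.id where city = 'Cairo'.
Outer: keep orders rows whose customer_id is in that set.
Inner query → {6, 11}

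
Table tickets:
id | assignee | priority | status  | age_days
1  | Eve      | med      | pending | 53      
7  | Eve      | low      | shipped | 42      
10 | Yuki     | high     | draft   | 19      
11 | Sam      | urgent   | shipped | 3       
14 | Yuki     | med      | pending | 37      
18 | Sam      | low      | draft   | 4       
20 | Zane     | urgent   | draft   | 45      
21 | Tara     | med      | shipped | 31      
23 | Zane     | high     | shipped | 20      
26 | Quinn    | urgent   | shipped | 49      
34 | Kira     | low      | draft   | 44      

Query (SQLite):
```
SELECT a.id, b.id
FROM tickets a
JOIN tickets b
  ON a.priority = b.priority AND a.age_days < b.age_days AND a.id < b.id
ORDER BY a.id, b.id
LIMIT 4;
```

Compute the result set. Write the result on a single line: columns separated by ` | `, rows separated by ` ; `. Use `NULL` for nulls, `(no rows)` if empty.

7 | 34 ; 10 | 23 ; 11 | 20 ; 11 | 26

Pairs (a,b) with same priority, a.age_days < b.age_days, a.id < b.id.
priority groups: high:{10,23} low:{7,18,34} med:{1,14,21} urgent:{11,20,26}
Ordered by (a.id, b.id); first 4.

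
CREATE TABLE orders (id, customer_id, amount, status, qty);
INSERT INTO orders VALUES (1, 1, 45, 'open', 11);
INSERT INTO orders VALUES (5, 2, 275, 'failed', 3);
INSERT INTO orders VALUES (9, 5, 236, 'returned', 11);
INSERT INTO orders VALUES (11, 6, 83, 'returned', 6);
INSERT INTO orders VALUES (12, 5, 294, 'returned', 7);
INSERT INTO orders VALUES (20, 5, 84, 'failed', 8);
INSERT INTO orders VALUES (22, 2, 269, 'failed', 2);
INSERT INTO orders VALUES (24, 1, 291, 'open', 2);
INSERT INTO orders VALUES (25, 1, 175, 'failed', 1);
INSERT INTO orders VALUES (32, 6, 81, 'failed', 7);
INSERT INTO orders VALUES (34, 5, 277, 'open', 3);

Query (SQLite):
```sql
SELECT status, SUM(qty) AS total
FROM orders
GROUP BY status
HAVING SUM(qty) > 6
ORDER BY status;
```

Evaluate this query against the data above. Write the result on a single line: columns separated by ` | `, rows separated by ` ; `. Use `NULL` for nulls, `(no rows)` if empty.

failed | 21 ; open | 16 ; returned | 24

Partition orders by status; compute SUM(qty) within each group.
HAVING: keep groups where SUM(qty) > 6.
  failed: ids {5, 20, 22, 25, 32} → SUM(qty)=21
  open: ids {1, 24, 34} → SUM(qty)=16
  returned: ids {9, 11, 12} → SUM(qty)=24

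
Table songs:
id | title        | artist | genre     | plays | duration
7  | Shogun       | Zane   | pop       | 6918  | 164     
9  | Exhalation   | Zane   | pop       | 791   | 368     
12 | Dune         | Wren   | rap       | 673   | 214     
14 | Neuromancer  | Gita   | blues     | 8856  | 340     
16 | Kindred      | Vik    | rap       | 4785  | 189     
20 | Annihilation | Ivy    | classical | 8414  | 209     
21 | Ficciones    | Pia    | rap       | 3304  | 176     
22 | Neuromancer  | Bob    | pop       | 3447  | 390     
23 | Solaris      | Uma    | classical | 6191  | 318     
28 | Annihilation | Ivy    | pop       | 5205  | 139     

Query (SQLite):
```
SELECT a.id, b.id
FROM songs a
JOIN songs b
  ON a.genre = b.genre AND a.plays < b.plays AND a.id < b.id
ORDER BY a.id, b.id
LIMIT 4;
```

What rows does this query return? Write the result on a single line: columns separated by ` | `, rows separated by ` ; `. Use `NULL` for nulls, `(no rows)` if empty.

Pairs (a,b) with same genre, a.plays < b.plays, a.id < b.id.
genre groups: blues:{14} classical:{20,23} pop:{7,9,22,28} rap:{12,16,21}
Ordered by (a.id, b.id); first 4.

9 | 22 ; 9 | 28 ; 12 | 16 ; 12 | 21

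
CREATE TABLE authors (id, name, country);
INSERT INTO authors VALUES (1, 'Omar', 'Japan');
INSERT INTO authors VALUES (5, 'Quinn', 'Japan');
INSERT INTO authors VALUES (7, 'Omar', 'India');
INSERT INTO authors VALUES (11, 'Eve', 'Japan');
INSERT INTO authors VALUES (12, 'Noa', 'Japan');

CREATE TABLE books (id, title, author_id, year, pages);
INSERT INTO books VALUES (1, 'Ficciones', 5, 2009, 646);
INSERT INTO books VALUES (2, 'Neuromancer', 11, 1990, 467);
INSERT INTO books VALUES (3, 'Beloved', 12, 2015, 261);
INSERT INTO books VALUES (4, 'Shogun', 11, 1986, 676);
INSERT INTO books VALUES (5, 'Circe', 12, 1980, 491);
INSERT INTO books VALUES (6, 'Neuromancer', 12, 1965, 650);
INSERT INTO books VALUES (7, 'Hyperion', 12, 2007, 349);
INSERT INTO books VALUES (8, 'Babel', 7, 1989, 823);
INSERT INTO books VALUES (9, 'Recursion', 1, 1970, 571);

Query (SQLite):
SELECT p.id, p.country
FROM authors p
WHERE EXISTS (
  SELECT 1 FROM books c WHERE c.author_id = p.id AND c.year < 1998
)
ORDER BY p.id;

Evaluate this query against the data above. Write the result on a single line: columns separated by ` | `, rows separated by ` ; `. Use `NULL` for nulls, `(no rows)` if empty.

1 | Japan ; 7 | India ; 11 | Japan ; 12 | Japan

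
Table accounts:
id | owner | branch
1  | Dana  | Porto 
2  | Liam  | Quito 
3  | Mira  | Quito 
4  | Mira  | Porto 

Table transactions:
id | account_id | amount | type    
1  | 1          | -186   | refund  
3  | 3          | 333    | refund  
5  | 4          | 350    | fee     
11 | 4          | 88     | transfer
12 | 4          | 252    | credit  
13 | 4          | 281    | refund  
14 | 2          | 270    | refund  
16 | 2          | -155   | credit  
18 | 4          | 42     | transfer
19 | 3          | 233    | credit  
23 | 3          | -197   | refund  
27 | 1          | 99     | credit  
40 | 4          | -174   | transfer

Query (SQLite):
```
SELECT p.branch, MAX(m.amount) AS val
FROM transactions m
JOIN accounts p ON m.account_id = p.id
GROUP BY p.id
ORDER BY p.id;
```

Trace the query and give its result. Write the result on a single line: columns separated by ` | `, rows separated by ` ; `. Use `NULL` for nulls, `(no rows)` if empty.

Join each transactions row to its accounts via account_id.
Group joined rows by accounts.id; compute MAX(m.amount) per group.
  1: ids {1, 27} → MAX(m.amount)=99
  2: ids {14, 16} → MAX(m.amount)=270
  3: ids {3, 19, 23} → MAX(m.amount)=333
  4: ids {5, 11, 12, 13, 18, 40} → MAX(m.amount)=350

Porto | 99 ; Quito | 270 ; Quito | 333 ; Porto | 350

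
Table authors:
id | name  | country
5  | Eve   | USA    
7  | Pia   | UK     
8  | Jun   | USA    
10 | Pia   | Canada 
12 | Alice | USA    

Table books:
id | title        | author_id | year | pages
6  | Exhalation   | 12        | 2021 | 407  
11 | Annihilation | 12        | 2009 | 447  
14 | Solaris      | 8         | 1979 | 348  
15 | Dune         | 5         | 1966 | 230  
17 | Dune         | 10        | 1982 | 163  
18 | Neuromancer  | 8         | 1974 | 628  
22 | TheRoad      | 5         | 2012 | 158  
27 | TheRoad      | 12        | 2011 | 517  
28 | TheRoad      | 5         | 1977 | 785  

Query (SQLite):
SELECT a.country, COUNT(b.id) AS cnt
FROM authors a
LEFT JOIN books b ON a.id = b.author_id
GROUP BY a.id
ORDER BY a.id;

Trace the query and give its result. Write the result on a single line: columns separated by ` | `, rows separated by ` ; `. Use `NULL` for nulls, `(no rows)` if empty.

LEFT JOIN keeps every authors row; unmatched ones get NULL for books columns.
Group by authors.id and compute COUNT(b.id). COUNT(col) of an all-NULL group is 0.
  5: ids {15, 22, 28} → COUNT(b.id)=3
  7: ids {—} → COUNT(b.id)=0
  8: ids {14, 18} → COUNT(b.id)=2
  10: ids {17} → COUNT(b.id)=1
  12: ids {6, 11, 27} → COUNT(b.id)=3

USA | 3 ; UK | 0 ; USA | 2 ; Canada | 1 ; USA | 3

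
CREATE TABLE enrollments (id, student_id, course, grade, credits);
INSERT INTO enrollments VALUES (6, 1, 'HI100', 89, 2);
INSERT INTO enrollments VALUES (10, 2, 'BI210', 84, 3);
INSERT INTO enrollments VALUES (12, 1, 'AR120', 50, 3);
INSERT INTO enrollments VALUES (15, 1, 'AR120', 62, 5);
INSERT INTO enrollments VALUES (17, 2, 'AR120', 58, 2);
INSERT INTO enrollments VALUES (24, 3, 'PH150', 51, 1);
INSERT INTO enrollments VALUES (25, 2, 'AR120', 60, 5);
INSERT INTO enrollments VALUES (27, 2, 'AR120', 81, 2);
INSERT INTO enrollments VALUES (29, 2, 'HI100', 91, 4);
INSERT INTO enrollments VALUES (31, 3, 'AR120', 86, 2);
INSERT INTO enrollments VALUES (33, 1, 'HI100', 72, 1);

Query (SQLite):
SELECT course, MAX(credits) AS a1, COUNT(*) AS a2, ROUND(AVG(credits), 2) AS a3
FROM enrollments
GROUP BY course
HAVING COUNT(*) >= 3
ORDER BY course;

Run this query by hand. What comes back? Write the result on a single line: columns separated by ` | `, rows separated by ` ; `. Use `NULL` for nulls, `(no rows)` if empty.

AR120 | 5 | 6 | 3.17 ; HI100 | 4 | 3 | 2.33

Group enrollments by course.
Per group compute: MAX(credits), COUNT(*), ROUND(AVG(credits), 2).
HAVING: drop groups with fewer than 3 rows.
  AR120: ids {12, 15, 17, 25, 27, 31} → MAX(credits)=5, COUNT(*)=6, ROUND(AVG(credits), 2)=3.17
  BI210: ids {10} → MAX(credits)=3, COUNT(*)=1, ROUND(AVG(credits), 2)=3
  HI100: ids {6, 29, 33} → MAX(credits)=4, COUNT(*)=3, ROUND(AVG(credits), 2)=2.33
  PH150: ids {24} → MAX(credits)=1, COUNT(*)=1, ROUND(AVG(credits), 2)=1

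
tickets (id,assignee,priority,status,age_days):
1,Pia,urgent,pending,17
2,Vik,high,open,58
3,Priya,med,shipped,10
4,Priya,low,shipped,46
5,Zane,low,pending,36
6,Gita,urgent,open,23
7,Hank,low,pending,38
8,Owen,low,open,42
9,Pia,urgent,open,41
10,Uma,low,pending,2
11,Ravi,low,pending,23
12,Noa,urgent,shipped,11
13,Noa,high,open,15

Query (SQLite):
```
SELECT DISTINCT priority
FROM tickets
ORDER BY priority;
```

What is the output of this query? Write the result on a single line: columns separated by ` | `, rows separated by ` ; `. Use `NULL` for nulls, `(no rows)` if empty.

Collect distinct priority values from tickets.

high ; low ; med ; urgent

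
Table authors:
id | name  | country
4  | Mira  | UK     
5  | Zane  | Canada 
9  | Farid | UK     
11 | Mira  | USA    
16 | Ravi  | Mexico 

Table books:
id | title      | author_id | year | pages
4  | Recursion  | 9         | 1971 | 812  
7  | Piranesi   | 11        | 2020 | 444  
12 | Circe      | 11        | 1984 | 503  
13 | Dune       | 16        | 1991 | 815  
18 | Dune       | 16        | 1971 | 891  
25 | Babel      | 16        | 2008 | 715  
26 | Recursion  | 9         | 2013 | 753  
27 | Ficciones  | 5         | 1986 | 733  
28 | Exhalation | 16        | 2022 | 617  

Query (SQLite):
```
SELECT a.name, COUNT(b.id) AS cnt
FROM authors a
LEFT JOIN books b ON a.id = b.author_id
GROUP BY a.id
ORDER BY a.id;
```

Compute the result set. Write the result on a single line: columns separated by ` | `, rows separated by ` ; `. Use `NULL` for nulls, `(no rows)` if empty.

Mira | 0 ; Zane | 1 ; Farid | 2 ; Mira | 2 ; Ravi | 4

LEFT JOIN keeps every authors row; unmatched ones get NULL for books columns.
Group by authors.id and compute COUNT(b.id). COUNT(col) of an all-NULL group is 0.
  4: ids {—} → COUNT(b.id)=0
  5: ids {27} → COUNT(b.id)=1
  9: ids {4, 26} → COUNT(b.id)=2
  11: ids {7, 12} → COUNT(b.id)=2
  16: ids {13, 18, 25, 28} → COUNT(b.id)=4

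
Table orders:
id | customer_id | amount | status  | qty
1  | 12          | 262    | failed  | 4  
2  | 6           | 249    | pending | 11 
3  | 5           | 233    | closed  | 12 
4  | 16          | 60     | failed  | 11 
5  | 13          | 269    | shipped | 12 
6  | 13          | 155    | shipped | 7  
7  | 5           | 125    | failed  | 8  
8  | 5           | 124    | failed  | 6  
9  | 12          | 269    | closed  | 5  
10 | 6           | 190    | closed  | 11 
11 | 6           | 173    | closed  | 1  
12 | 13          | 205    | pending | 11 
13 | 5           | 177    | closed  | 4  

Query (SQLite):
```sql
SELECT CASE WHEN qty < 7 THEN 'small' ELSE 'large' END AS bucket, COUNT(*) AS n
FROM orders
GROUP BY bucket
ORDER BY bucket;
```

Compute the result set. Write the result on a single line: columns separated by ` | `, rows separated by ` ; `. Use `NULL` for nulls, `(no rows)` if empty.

large | 8 ; small | 5

Bucket rows by qty < 7 → 'small' else 'large'; count each bucket.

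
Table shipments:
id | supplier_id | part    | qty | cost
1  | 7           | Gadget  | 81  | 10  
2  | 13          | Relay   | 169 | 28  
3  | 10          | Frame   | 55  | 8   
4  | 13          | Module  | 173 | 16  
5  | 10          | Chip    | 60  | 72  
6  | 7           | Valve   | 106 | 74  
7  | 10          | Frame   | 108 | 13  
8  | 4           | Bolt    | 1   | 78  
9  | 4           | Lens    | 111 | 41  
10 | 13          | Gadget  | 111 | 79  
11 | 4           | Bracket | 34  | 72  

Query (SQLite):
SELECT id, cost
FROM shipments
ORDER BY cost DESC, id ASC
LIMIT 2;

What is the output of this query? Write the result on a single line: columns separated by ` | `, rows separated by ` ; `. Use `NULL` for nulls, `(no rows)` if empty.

10 | 79 ; 8 | 78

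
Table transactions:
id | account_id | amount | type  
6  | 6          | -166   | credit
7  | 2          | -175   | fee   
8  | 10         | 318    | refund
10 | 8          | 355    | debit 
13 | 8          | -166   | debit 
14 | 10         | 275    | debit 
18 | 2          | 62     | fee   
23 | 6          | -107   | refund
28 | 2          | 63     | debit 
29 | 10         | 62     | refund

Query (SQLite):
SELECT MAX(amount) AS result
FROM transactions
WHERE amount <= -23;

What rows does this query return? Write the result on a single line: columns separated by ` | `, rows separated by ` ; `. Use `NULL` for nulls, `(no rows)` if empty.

-107

Rows where amount <= -23 → amount values: [-166, -175, -166, -107].
MAX of non-NULL values = -107.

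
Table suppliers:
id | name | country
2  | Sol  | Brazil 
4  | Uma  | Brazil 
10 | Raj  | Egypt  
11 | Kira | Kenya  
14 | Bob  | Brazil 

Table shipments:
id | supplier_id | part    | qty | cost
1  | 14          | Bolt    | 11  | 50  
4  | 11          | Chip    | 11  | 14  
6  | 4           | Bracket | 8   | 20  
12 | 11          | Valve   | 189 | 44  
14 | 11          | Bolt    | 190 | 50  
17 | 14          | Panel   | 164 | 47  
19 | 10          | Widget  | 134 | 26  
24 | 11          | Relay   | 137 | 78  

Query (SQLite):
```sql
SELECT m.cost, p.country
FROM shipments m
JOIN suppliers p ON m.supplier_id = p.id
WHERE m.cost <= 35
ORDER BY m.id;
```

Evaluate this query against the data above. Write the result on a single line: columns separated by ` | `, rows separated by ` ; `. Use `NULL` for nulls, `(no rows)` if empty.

14 | Kenya ; 20 | Brazil ; 26 | Egypt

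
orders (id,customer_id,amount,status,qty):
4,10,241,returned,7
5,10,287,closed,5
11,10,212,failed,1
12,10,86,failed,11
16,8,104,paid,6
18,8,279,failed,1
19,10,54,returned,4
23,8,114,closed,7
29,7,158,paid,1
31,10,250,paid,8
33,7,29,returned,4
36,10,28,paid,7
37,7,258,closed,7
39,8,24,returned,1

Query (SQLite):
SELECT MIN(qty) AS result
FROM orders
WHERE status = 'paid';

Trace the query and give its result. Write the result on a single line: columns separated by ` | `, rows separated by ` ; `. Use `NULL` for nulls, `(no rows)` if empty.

Rows where status='paid' → qty values: [6, 1, 8, 7].
MIN of non-NULL values = 1.

1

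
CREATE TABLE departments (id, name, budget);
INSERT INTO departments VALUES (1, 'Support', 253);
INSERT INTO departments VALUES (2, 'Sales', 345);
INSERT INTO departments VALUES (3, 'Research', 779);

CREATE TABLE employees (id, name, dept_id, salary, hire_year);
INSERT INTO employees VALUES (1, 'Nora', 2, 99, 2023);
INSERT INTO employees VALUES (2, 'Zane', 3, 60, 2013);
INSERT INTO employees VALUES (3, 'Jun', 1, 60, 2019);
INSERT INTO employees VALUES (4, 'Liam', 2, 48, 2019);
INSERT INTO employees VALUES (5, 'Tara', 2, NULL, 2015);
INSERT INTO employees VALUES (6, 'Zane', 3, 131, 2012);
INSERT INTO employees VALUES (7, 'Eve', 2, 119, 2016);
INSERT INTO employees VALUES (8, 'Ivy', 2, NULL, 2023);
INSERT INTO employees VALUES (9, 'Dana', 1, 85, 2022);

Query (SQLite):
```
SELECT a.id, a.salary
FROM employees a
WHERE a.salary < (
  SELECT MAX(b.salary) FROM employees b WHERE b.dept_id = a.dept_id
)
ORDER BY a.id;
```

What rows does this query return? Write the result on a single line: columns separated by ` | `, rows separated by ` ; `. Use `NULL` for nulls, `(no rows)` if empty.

For each employees row a, compute MAX(salary) over rows sharing a.dept_id.
Keep row a if a.salary < that per-group MAX.
  dept_id=1: MAX(salary) = 85
  dept_id=2: MAX(salary) = 119
  dept_id=3: MAX(salary) = 131

1 | 99 ; 2 | 60 ; 3 | 60 ; 4 | 48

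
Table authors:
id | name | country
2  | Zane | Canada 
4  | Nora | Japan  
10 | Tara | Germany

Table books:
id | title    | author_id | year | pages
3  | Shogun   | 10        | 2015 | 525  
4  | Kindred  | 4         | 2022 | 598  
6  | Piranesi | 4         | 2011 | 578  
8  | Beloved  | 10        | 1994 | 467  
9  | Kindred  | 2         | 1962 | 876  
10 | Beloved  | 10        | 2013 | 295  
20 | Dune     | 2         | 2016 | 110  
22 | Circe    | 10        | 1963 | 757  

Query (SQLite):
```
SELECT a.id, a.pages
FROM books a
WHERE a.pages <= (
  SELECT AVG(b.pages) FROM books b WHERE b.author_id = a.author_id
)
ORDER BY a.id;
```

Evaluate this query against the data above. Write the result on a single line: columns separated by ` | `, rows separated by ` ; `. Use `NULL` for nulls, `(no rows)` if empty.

For each books row a, compute AVG(pages) over rows sharing a.author_id.
Keep row a if a.pages <= that per-group AVG.
  author_id=2: AVG(pages) = 493.0
  author_id=4: AVG(pages) = 588.0
  author_id=10: AVG(pages) = 511.0

6 | 578 ; 8 | 467 ; 10 | 295 ; 20 | 110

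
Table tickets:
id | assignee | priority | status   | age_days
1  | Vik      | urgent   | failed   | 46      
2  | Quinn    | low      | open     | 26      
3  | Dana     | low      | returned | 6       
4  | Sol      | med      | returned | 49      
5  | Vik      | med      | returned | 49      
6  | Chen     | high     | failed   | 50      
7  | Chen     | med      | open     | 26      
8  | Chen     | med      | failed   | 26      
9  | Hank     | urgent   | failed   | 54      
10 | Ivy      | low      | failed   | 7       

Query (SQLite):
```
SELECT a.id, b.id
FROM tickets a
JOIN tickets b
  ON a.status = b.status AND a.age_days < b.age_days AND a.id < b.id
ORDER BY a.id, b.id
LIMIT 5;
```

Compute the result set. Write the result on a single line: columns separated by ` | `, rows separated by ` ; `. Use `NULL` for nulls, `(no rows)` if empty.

Pairs (a,b) with same status, a.age_days < b.age_days, a.id < b.id.
status groups: failed:{1,6,8,9,10} open:{2,7} returned:{3,4,5}
Ordered by (a.id, b.id); first 5.

1 | 6 ; 1 | 9 ; 3 | 4 ; 3 | 5 ; 6 | 9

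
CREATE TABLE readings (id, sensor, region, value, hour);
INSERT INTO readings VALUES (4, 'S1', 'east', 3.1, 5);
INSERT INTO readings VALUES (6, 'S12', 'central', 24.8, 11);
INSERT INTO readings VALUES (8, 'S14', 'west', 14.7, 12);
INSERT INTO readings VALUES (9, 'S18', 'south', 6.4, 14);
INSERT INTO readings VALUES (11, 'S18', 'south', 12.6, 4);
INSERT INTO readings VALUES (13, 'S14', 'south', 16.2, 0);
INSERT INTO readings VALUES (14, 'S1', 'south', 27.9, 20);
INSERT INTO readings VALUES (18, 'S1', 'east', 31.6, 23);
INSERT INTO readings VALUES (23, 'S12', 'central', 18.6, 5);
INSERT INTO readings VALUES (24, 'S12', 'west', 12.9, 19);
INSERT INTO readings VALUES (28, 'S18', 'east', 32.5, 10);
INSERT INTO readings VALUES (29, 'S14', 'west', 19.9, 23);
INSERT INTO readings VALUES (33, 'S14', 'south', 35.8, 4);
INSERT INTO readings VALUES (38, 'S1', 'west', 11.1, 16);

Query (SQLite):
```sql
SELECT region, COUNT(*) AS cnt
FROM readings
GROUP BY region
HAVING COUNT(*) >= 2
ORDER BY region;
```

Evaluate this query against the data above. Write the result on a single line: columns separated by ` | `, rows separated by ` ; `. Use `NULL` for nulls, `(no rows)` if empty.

Partition readings by region; compute COUNT(*) within each group.
HAVING: keep groups with count ≥ 2.
  central: ids {6, 23} → COUNT(*)=2
  east: ids {4, 18, 28} → COUNT(*)=3
  south: ids {9, 11, 13, 14, 33} → COUNT(*)=5
  west: ids {8, 24, 29, 38} → COUNT(*)=4

central | 2 ; east | 3 ; south | 5 ; west | 4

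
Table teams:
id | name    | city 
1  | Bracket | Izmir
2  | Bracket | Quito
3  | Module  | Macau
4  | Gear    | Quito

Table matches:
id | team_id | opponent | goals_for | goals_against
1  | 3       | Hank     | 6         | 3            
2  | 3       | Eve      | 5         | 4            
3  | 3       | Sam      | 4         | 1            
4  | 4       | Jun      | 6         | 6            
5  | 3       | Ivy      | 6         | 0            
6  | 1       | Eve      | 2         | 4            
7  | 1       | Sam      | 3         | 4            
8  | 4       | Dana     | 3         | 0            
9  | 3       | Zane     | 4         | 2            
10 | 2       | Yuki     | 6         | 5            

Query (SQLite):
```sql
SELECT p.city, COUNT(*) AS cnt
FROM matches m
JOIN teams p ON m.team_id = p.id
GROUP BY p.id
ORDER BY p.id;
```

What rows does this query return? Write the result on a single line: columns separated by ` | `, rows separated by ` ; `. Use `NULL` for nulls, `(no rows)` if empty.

Izmir | 2 ; Quito | 1 ; Macau | 5 ; Quito | 2

Join each matches row to its teams via team_id.
Group joined rows by teams.id; compute COUNT(*) per group.
  1: ids {6, 7} → COUNT(*)=2
  2: ids {10} → COUNT(*)=1
  3: ids {1, 2, 3, 5, 9} → COUNT(*)=5
  4: ids {4, 8} → COUNT(*)=2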